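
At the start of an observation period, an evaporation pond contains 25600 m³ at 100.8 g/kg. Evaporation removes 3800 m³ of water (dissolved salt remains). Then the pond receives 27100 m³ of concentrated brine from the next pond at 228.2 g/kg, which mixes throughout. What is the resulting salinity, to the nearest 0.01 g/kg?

179.24 g/kg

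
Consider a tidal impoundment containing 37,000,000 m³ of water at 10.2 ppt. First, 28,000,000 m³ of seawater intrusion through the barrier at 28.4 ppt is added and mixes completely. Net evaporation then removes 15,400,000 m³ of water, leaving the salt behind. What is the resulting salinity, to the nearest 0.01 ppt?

23.64 ppt

After mixing: salt = 37,000,000×10.2 + 28,000,000×28.4 = 1,172,600,000; volume = 65,000,000 m³
After evaporation: salt unchanged = 1,172,600,000; volume = 65,000,000 − 15,400,000 = 49,600,000 m³
S = 1,172,600,000 / 49,600,000 = 23.6411 ppt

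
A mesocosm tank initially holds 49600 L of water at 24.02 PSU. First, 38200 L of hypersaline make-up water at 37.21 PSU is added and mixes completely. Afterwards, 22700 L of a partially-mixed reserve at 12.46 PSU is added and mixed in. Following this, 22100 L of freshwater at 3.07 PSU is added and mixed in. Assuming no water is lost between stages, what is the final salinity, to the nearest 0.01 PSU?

22.35 PSU

Salt balance:
Initial salt = 49,600×24.02 = 1,191,392
After stage 1: salt = 1,191,392 + 38,200×37.21 = 2,612,814; volume = 87,800 L; S = 29.759 PSU
After stage 2: salt = 2,612,814 + 22,700×12.46 = 2,895,656; volume = 110,500 L; S = 26.205 PSU
After stage 3: salt = 2,895,656 + 22,100×3.07 = 2,963,503; volume = 132,600 L
S = 2,963,503 / 132,600 = 22.3492 PSU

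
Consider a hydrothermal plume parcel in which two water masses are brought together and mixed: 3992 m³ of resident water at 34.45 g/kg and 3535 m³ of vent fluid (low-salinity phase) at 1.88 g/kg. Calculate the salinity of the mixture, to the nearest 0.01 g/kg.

Mass of salt is conserved:
salt = 3,992×34.45 + 3,535×1.88 = 137,524.4 + 6,645.8 = 144,170.2
volume = 3,992 + 3,535 = 7,527 m³
S = 144,170.2 / 7,527 = 19.1537 g/kg

19.15 g/kg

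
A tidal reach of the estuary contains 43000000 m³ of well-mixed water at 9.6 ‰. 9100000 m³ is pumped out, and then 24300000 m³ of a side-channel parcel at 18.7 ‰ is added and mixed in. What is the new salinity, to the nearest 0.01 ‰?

Remaining after removal: 33,900,000 m³ at 9.6 ‰ (salt = 325,440,000)
After addition: salt = 325,440,000 + 24,300,000×18.7 = 779,850,000; volume = 58,200,000 m³
S = 779,850,000 / 58,200,000 = 13.3995 ‰

13.40 ‰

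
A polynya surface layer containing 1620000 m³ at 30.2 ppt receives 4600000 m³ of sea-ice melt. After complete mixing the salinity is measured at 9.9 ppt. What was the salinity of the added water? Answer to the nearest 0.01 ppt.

2.75 ppt

Salt balance: 1,620,000×30.2 + 4,600,000×S = 6,220,000×9.9
48,924,000 + 4,600,000·S = 61,578,000
S = (61,578,000 − 48,924,000) / 4,600,000 = 2.7509 ppt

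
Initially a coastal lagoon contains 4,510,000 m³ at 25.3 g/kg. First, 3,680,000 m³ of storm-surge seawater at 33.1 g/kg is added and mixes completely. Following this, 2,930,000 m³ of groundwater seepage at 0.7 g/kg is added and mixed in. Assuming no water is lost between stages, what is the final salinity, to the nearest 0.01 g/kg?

Conserving salt mass:
Initial salt = 4,510,000×25.3 = 114,103,000
After stage 1: salt = 114,103,000 + 3,680,000×33.1 = 235,911,000; volume = 8,190,000 m³; S = 28.805 g/kg
After stage 2: salt = 235,911,000 + 2,930,000×0.7 = 237,962,000; volume = 11,120,000 m³
S = 237,962,000 / 11,120,000 = 21.3995 g/kg

21.40 g/kg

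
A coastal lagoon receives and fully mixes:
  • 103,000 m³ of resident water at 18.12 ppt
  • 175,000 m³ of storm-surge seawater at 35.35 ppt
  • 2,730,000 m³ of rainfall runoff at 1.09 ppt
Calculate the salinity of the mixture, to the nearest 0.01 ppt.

Salt balance:
salt = 103,000×18.12 + 175,000×35.35 + 2,730,000×1.09 = 1,866,360 + 6,186,250 + 2,975,700 = 11,028,310
volume = 103,000 + 175,000 + 2,730,000 = 3,008,000 m³
S = 11,028,310 / 3,008,000 = 3.6663 ppt

3.67 ppt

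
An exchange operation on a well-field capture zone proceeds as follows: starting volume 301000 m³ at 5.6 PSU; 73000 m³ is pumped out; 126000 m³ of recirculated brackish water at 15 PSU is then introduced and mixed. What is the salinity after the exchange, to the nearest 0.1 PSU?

8.9 PSU

Remaining after removal: 228,000 m³ at 5.6 PSU (salt = 1,276,800)
After addition: salt = 1,276,800 + 126,000×15 = 3,166,800; volume = 354,000 m³
S = 3,166,800 / 354,000 = 8.9458 PSU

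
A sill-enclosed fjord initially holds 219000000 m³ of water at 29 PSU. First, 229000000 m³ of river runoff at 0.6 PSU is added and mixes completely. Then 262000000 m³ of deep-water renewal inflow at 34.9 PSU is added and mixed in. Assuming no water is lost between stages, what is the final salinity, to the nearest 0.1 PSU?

Conserving salt mass:
Initial salt = 219,000,000×29 = 6,351,000,000
After stage 1: salt = 6,351,000,000 + 229,000,000×0.6 = 6,488,400,000; volume = 448,000,000 m³; S = 14.483 PSU
After stage 2: salt = 6,488,400,000 + 262,000,000×34.9 = 15,632,200,000; volume = 710,000,000 m³
S = 15,632,200,000 / 710,000,000 = 22.0172 PSU

22.0 PSU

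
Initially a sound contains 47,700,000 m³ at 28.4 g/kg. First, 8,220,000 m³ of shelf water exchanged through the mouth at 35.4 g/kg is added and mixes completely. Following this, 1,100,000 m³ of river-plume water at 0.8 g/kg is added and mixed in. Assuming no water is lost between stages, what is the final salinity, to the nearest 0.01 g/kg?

28.88 g/kg

Total salt / total volume:
Initial salt = 47,700,000×28.4 = 1,354,680,000
After stage 1: salt = 1,354,680,000 + 8,220,000×35.4 = 1,645,668,000; volume = 55,920,000 m³; S = 29.429 g/kg
After stage 2: salt = 1,645,668,000 + 1,100,000×0.8 = 1,646,548,000; volume = 57,020,000 m³
S = 1,646,548,000 / 57,020,000 = 28.8767 g/kg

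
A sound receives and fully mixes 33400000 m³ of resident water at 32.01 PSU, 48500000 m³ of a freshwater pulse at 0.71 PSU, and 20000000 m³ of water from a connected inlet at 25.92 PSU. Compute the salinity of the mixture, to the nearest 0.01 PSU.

Total salt / total volume:
salt = 33,400,000×32.01 + 48,500,000×0.71 + 20,000,000×25.92 = 1,069,134,000 + 34,435,000 + 518,400,000 = 1,621,969,000
volume = 33,400,000 + 48,500,000 + 20,000,000 = 101,900,000 m³
S = 1,621,969,000 / 101,900,000 = 15.9173 PSU

15.92 PSU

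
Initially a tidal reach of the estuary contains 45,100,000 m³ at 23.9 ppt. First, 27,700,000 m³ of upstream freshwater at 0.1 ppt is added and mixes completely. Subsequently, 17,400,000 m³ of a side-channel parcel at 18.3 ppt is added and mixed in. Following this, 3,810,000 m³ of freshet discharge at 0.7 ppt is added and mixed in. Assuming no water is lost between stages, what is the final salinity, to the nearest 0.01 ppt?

14.91 ppt

Weighted by volume,
Initial salt = 45,100,000×23.9 = 1,077,890,000
After stage 1: salt = 1,077,890,000 + 27,700,000×0.1 = 1,080,660,000; volume = 72,800,000 m³; S = 14.844 ppt
After stage 2: salt = 1,080,660,000 + 17,400,000×18.3 = 1,399,080,000; volume = 90,200,000 m³; S = 15.511 ppt
After stage 3: salt = 1,399,080,000 + 3,810,000×0.7 = 1,401,747,000; volume = 94,010,000 m³
S = 1,401,747,000 / 94,010,000 = 14.9106 ppt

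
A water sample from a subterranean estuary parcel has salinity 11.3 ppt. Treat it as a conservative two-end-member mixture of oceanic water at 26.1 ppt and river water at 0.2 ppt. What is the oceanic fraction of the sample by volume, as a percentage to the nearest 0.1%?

Let g be the oceanic fraction. Salt balance per unit volume:
g×26.1 + (1−g)×0.2 = 11.3
g = (11.3 − 0.2) / (26.1 − 0.2) = 11.1/25.9 = 0.4286

42.9%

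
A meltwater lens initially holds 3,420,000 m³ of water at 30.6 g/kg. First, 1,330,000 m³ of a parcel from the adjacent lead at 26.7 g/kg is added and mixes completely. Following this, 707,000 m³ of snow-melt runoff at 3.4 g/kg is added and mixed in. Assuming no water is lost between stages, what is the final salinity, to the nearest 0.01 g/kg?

26.13 g/kg

Total salt / total volume:
Initial salt = 3,420,000×30.6 = 104,652,000
After stage 1: salt = 104,652,000 + 1,330,000×26.7 = 140,163,000; volume = 4,750,000 m³; S = 29.508 g/kg
After stage 2: salt = 140,163,000 + 707,000×3.4 = 142,566,800; volume = 5,457,000 m³
S = 142,566,800 / 5,457,000 = 26.1255 g/kg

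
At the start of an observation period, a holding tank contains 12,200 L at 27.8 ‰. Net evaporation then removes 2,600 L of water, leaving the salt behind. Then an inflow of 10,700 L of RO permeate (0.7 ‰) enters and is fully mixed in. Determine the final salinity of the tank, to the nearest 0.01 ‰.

17.08 ‰

After evaporation: salt = 12,200×27.8 = 339,160; volume = 12,200 − 2,600 = 9,600 L
After mixing: salt = 339,160 + 10,700×0.7 = 346,650; volume = 9,600 + 10,700 = 20,300 L
S = 346,650 / 20,300 = 17.0764 ‰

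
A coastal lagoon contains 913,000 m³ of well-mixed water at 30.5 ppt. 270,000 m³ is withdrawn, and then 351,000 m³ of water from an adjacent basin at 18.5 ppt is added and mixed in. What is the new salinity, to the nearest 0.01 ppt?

26.26 ppt

Remaining after removal: 643,000 m³ at 30.5 ppt (salt = 19,611,500)
After addition: salt = 19,611,500 + 351,000×18.5 = 26,105,000; volume = 994,000 m³
S = 26,105,000 / 994,000 = 26.2626 ppt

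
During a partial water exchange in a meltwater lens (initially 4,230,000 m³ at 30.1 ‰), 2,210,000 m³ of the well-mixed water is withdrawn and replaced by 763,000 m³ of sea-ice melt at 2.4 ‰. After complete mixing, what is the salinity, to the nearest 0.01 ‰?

Remaining after removal: 2,020,000 m³ at 30.1 ‰ (salt = 60,802,000)
After addition: salt = 60,802,000 + 763,000×2.4 = 62,633,200; volume = 2,783,000 m³
S = 62,633,200 / 2,783,000 = 22.5056 ‰

22.51 ‰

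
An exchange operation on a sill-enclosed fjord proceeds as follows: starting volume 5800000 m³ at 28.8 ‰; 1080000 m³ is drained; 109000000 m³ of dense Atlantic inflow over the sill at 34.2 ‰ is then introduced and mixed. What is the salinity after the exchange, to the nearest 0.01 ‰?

Remaining after removal: 4,720,000 m³ at 28.8 ‰ (salt = 135,936,000)
After addition: salt = 135,936,000 + 109,000,000×34.2 = 3,863,736,000; volume = 113,720,000 m³
S = 3,863,736,000 / 113,720,000 = 33.9759 ‰

33.98 ‰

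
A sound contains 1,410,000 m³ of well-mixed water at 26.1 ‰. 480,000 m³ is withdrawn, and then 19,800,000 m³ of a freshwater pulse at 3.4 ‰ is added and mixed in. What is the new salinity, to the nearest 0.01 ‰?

4.42 ‰

Remaining after removal: 930,000 m³ at 26.1 ‰ (salt = 24,273,000)
After addition: salt = 24,273,000 + 19,800,000×3.4 = 91,593,000; volume = 20,730,000 m³
S = 91,593,000 / 20,730,000 = 4.4184 ‰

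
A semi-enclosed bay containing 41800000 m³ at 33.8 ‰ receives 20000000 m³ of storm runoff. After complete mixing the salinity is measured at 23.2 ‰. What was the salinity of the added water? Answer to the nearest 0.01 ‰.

1.05 ‰

Salt balance: 41,800,000×33.8 + 20,000,000×S = 61,800,000×23.2
1,412,840,000 + 20,000,000·S = 1,433,760,000
S = (1,433,760,000 − 1,412,840,000) / 20,000,000 = 1.046 ‰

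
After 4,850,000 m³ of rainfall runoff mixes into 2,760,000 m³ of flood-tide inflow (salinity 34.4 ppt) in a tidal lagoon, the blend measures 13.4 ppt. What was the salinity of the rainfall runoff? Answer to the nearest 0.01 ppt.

Salt balance: 2,760,000×34.4 + 4,850,000×S = 7,610,000×13.4
94,944,000 + 4,850,000·S = 101,974,000
S = (101,974,000 − 94,944,000) / 4,850,000 = 1.4495 ppt

1.45 ppt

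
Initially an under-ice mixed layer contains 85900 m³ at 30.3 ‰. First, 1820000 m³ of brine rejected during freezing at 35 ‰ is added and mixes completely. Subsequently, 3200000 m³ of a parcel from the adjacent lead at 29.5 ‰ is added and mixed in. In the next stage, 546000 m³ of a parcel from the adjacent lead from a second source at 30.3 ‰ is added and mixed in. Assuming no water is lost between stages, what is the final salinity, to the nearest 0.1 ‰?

Mass of salt is conserved:
Initial salt = 85,900×30.3 = 2,602,770
After stage 1: salt = 2,602,770 + 1,820,000×35 = 66,302,770; volume = 1,905,900 m³; S = 34.788 ‰
After stage 2: salt = 66,302,770 + 3,200,000×29.5 = 160,702,770; volume = 5,105,900 m³; S = 31.474 ‰
After stage 3: salt = 160,702,770 + 546,000×30.3 = 177,246,570; volume = 5,651,900 m³
S = 177,246,570 / 5,651,900 = 31.3605 ‰

31.4 ‰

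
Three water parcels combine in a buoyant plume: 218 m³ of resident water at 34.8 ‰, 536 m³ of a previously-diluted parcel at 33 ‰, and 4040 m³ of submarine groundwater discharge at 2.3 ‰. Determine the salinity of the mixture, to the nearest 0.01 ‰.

Mass of salt is conserved:
salt = 218×34.8 + 536×33 + 4,040×2.3 = 7,586.4 + 17,688 + 9,292 = 34,566.4
volume = 218 + 536 + 4,040 = 4,794 m³
S = 34,566.4 / 4,794 = 7.2103 ‰

7.21 ‰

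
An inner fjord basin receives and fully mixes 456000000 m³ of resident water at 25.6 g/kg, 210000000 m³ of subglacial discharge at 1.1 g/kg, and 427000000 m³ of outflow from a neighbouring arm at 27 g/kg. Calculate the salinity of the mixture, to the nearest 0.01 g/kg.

21.44 g/kg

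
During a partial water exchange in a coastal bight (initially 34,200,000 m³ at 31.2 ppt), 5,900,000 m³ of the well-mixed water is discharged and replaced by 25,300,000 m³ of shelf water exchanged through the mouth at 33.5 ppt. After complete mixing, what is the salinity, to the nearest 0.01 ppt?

32.29 ppt

Remaining after removal: 28,300,000 m³ at 31.2 ppt (salt = 882,960,000)
After addition: salt = 882,960,000 + 25,300,000×33.5 = 1,730,510,000; volume = 53,600,000 m³
S = 1,730,510,000 / 53,600,000 = 32.2856 ppt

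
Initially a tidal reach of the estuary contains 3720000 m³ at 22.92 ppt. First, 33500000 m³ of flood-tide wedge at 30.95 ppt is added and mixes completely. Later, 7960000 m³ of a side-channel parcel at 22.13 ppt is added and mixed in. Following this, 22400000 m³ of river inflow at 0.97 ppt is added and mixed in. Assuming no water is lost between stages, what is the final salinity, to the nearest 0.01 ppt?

Conserving salt mass:
Initial salt = 3,720,000×22.92 = 85,262,400
After stage 1: salt = 85,262,400 + 33,500,000×30.95 = 1,122,087,400; volume = 37,220,000 m³; S = 30.147 ppt
After stage 2: salt = 1,122,087,400 + 7,960,000×22.13 = 1,298,242,200; volume = 45,180,000 m³; S = 28.735 ppt
After stage 3: salt = 1,298,242,200 + 22,400,000×0.97 = 1,319,970,200; volume = 67,580,000 m³
S = 1,319,970,200 / 67,580,000 = 19.532 ppt

19.53 ppt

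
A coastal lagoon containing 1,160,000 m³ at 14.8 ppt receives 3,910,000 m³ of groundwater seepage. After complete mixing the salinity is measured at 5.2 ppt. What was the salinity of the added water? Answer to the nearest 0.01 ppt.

2.35 ppt

Salt balance: 1,160,000×14.8 + 3,910,000×S = 5,070,000×5.2
17,168,000 + 3,910,000·S = 26,364,000
S = (26,364,000 − 17,168,000) / 3,910,000 = 2.3519 ppt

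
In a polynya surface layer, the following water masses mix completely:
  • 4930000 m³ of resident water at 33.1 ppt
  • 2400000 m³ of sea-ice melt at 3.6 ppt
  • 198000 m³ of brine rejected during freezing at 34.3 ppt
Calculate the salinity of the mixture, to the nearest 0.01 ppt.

23.73 ppt

Salt balance:
salt = 4,930,000×33.1 + 2,400,000×3.6 + 198,000×34.3 = 163,183,000 + 8,640,000 + 6,791,400 = 178,614,400
volume = 4,930,000 + 2,400,000 + 198,000 = 7,528,000 m³
S = 178,614,400 / 7,528,000 = 23.7267 ppt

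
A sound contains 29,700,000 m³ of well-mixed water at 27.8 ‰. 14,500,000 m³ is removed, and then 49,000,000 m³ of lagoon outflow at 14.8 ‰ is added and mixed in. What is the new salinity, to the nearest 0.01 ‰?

Remaining after removal: 15,200,000 m³ at 27.8 ‰ (salt = 422,560,000)
After addition: salt = 422,560,000 + 49,000,000×14.8 = 1,147,760,000; volume = 64,200,000 m³
S = 1,147,760,000 / 64,200,000 = 17.8779 ‰

17.88 ‰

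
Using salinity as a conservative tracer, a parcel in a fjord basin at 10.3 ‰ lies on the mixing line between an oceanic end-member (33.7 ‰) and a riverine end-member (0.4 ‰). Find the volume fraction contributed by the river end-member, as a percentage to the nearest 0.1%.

70.3%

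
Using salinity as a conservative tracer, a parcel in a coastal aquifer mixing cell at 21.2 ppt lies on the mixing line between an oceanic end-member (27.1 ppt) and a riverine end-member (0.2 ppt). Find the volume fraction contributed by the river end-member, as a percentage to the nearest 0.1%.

21.9%

Let f be the freshwater fraction. Salt balance per unit volume:
f×0.2 + (1−f)×27.1 = 21.2
f = (27.1 − 21.2) / (27.1 − 0.2) = 5.9/26.9 = 0.2193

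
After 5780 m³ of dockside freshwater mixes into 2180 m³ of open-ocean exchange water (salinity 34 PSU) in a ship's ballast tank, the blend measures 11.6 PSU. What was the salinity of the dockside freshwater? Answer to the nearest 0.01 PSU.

3.15 PSU

Salt balance: 2,180×34 + 5,780×S = 7,960×11.6
74,120 + 5,780·S = 92,336
S = (92,336 − 74,120) / 5,780 = 3.1516 PSU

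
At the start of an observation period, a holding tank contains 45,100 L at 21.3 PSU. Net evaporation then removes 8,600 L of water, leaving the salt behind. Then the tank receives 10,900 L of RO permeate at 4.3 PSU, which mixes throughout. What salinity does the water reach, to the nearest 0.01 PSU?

After evaporation: salt = 45,100×21.3 = 960,630; volume = 45,100 − 8,600 = 36,500 L
After mixing: salt = 960,630 + 10,900×4.3 = 1,007,500; volume = 36,500 + 10,900 = 47,400 L
S = 1,007,500 / 47,400 = 21.2553 PSU

21.26 PSU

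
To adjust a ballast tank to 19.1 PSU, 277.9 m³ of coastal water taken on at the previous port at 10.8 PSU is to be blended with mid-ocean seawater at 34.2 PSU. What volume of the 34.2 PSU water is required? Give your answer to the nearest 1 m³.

Salt balance: 277.9×10.8 + V×34.2 = (277.9+V)×19.1
3,001.32 + 34.2V = 5,307.89 + 19.1V
2,306.57 = 15.1V
V = 152.75 m³

153 m³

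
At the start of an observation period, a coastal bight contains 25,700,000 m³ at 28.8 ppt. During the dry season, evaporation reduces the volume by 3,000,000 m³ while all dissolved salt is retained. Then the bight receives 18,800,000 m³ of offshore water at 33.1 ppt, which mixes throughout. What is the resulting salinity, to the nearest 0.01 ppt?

32.83 ppt

After evaporation: salt = 25,700,000×28.8 = 740,160,000; volume = 25,700,000 − 3,000,000 = 22,700,000 m³
After mixing: salt = 740,160,000 + 18,800,000×33.1 = 1,362,440,000; volume = 22,700,000 + 18,800,000 = 41,500,000 m³
S = 1,362,440,000 / 41,500,000 = 32.8299 ppt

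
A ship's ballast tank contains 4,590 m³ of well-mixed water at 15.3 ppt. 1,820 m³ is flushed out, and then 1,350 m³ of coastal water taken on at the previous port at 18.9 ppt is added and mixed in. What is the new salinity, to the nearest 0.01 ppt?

Remaining after removal: 2,770 m³ at 15.3 ppt (salt = 42,381)
After addition: salt = 42,381 + 1,350×18.9 = 67,896; volume = 4,120 m³
S = 67,896 / 4,120 = 16.4796 ppt

16.48 ppt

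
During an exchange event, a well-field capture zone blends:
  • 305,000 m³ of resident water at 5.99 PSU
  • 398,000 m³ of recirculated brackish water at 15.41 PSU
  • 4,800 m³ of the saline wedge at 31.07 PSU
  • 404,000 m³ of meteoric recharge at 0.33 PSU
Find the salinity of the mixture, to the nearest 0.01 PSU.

7.41 PSU

Mass of salt is conserved:
salt = 305,000×5.99 + 398,000×15.41 + 4,800×31.07 + 404,000×0.33 = 1,826,950 + 6,133,180 + 149,136 + 133,320 = 8,242,586
volume = 305,000 + 398,000 + 4,800 + 404,000 = 1,111,800 m³
S = 8,242,586 / 1,111,800 = 7.4137 PSU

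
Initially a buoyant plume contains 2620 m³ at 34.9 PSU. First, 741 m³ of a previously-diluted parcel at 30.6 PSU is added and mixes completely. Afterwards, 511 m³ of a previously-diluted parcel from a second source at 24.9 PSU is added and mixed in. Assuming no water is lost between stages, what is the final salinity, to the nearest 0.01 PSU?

32.76 PSU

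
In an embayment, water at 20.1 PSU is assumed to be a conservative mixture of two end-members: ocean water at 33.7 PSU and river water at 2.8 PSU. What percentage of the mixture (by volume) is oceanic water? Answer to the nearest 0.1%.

56.0%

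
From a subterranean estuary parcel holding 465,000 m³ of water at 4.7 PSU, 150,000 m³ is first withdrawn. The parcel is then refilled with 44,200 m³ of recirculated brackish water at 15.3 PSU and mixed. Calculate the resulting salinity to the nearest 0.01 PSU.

6.00 PSU

Remaining after removal: 315,000 m³ at 4.7 PSU (salt = 1,480,500)
After addition: salt = 1,480,500 + 44,200×15.3 = 2,156,760; volume = 359,200 m³
S = 2,156,760 / 359,200 = 6.0043 PSU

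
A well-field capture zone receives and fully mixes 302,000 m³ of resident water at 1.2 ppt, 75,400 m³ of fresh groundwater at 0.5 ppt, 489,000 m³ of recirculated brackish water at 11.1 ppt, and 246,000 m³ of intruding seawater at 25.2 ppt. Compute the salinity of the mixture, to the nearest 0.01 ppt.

Weighted by volume,
salt = 302,000×1.2 + 75,400×0.5 + 489,000×11.1 + 246,000×25.2 = 362,400 + 37,700 + 5,427,900 + 6,199,200 = 12,027,200
volume = 302,000 + 75,400 + 489,000 + 246,000 = 1,112,400 m³
S = 12,027,200 / 1,112,400 = 10.8119 ppt

10.81 ppt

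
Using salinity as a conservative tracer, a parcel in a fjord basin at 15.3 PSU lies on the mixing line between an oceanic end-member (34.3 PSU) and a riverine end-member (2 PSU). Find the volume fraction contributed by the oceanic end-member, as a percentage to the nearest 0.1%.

Let g be the oceanic fraction. Salt balance per unit volume:
g×34.3 + (1−g)×2 = 15.3
g = (15.3 − 2) / (34.3 − 2) = 13.3/32.3 = 0.4118

41.2%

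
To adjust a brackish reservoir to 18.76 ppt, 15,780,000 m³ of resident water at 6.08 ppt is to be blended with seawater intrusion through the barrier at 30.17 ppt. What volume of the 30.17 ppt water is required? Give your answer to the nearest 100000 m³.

17500000 m³

Salt balance: 15,780,000×6.08 + V×30.17 = (15,780,000+V)×18.76
95,942,400 + 30.17V = 296,032,800 + 18.76V
200,090,400 = 11.41V
V = 17,536,406.66 m³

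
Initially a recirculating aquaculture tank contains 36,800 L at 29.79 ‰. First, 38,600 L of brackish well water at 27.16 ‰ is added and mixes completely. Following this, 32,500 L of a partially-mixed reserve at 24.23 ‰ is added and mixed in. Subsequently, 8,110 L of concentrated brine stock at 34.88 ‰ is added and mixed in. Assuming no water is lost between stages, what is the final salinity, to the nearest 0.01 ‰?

27.71 ‰

Total salt / total volume:
Initial salt = 36,800×29.79 = 1,096,272
After stage 1: salt = 1,096,272 + 38,600×27.16 = 2,144,648; volume = 75,400 L; S = 28.444 ‰
After stage 2: salt = 2,144,648 + 32,500×24.23 = 2,932,123; volume = 107,900 L; S = 27.174 ‰
After stage 3: salt = 2,932,123 + 8,110×34.88 = 3,214,999.8; volume = 116,010 L
S = 3,214,999.8 / 116,010 = 27.7131 ‰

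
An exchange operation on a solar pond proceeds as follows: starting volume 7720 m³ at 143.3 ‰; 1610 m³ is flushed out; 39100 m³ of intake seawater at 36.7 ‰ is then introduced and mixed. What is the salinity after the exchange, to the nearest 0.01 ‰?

Remaining after removal: 6,110 m³ at 143.3 ‰ (salt = 875,563)
After addition: salt = 875,563 + 39,100×36.7 = 2,310,533; volume = 45,210 m³
S = 2,310,533 / 45,210 = 51.1067 ‰

51.11 ‰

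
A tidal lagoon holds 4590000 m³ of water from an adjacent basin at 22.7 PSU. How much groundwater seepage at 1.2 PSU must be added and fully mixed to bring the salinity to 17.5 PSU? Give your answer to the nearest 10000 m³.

1460000 m³

Salt balance: 4,590,000×22.7 + V×1.2 = (4,590,000+V)×17.5
104,193,000 + 1.2V = 80,325,000 + 17.5V
23,868,000 = 16.3V
V = 1,464,294.48 m³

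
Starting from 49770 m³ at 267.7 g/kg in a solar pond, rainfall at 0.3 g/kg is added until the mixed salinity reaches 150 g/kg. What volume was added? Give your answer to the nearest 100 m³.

Salt balance: 49,770×267.7 + V×0.3 = (49,770+V)×150
13,323,429 + 0.3V = 7,465,500 + 150V
5,857,929 = 149.7V
V = 39,131.12 m³

39100 m³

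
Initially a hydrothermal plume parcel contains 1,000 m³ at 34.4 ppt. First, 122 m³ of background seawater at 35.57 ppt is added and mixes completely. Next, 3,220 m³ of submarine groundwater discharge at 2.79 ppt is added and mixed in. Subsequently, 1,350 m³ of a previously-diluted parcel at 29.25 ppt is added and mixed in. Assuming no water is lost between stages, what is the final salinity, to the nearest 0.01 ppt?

15.32 ppt

Conserving salt mass:
Initial salt = 1,000×34.4 = 34,400
After stage 1: salt = 34,400 + 122×35.57 = 38,739.54; volume = 1,122 m³; S = 34.527 ppt
After stage 2: salt = 38,739.54 + 3,220×2.79 = 47,723.34; volume = 4,342 m³; S = 10.991 ppt
After stage 3: salt = 47,723.34 + 1,350×29.25 = 87,210.84; volume = 5,692 m³
S = 87,210.84 / 5,692 = 15.3217 ppt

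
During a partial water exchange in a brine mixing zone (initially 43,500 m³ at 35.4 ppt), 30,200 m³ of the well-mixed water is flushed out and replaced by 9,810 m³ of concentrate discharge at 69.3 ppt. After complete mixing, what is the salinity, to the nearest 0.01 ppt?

49.79 ppt

Remaining after removal: 13,300 m³ at 35.4 ppt (salt = 470,820)
After addition: salt = 470,820 + 9,810×69.3 = 1,150,653; volume = 23,110 m³
S = 1,150,653 / 23,110 = 49.7903 ppt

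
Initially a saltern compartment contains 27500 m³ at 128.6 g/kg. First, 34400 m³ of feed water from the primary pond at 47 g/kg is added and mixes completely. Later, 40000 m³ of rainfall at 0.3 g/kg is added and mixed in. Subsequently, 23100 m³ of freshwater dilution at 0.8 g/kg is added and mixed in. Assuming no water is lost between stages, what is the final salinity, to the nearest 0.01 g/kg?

41.47 g/kg

Salt balance:
Initial salt = 27,500×128.6 = 3,536,500
After stage 1: salt = 3,536,500 + 34,400×47 = 5,153,300; volume = 61,900 m³; S = 83.252 g/kg
After stage 2: salt = 5,153,300 + 40,000×0.3 = 5,165,300; volume = 101,900 m³; S = 50.69 g/kg
After stage 3: salt = 5,165,300 + 23,100×0.8 = 5,183,780; volume = 125,000 m³
S = 5,183,780 / 125,000 = 41.4702 g/kg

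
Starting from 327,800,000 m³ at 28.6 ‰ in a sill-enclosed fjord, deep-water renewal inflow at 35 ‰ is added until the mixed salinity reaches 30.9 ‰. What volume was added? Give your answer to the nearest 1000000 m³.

Salt balance: 327,800,000×28.6 + V×35 = (327,800,000+V)×30.9
9,375,080,000 + 35V = 10,129,020,000 + 30.9V
753,940,000 = 4.1V
V = 183,887,804.88 m³

184000000 m³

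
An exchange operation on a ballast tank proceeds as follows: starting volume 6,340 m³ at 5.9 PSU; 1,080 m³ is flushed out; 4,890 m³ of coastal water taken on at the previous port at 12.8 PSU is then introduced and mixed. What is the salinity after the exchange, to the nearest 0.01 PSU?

Remaining after removal: 5,260 m³ at 5.9 PSU (salt = 31,034)
After addition: salt = 31,034 + 4,890×12.8 = 93,626; volume = 10,150 m³
S = 93,626 / 10,150 = 9.2242 PSU

9.22 PSU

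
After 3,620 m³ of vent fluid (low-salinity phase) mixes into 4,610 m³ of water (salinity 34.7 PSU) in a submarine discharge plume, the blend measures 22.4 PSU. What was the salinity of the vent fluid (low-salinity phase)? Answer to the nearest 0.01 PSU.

Salt balance: 4,610×34.7 + 3,620×S = 8,230×22.4
159,967 + 3,620·S = 184,352
S = (184,352 − 159,967) / 3,620 = 6.7362 PSU

6.74 PSU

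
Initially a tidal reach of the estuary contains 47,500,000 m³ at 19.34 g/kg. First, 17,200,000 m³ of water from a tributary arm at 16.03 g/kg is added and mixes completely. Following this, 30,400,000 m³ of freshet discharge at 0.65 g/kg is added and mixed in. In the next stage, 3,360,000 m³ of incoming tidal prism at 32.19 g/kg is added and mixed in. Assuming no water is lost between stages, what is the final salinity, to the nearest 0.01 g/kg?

Salt balance:
Initial salt = 47,500,000×19.34 = 918,650,000
After stage 1: salt = 918,650,000 + 17,200,000×16.03 = 1,194,366,000; volume = 64,700,000 m³; S = 18.46 g/kg
After stage 2: salt = 1,194,366,000 + 30,400,000×0.65 = 1,214,126,000; volume = 95,100,000 m³; S = 12.767 g/kg
After stage 3: salt = 1,214,126,000 + 3,360,000×32.19 = 1,322,284,400; volume = 98,460,000 m³
S = 1,322,284,400 / 98,460,000 = 13.4297 g/kg

13.43 g/kg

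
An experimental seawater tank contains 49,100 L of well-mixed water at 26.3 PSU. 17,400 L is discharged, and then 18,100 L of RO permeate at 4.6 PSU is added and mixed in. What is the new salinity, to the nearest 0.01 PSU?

Remaining after removal: 31,700 L at 26.3 PSU (salt = 833,710)
After addition: salt = 833,710 + 18,100×4.6 = 916,970; volume = 49,800 L
S = 916,970 / 49,800 = 18.4131 PSU

18.41 PSU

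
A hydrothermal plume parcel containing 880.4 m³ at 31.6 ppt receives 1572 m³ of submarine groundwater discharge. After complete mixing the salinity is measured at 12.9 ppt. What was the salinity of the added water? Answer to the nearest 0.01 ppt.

2.43 ppt

Salt balance: 880.4×31.6 + 1,572×S = 2,452.4×12.9
27,820.64 + 1,572·S = 31,635.96
S = (31,635.96 − 27,820.64) / 1,572 = 2.427 ppt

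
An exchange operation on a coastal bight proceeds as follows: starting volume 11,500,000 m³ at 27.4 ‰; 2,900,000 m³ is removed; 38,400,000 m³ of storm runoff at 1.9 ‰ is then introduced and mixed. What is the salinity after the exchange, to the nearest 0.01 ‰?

Remaining after removal: 8,600,000 m³ at 27.4 ‰ (salt = 235,640,000)
After addition: salt = 235,640,000 + 38,400,000×1.9 = 308,600,000; volume = 47,000,000 m³
S = 308,600,000 / 47,000,000 = 6.566 ‰

6.57 ‰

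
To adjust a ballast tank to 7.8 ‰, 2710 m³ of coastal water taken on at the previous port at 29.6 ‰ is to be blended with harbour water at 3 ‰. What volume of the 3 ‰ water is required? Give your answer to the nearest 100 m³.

Salt balance: 2,710×29.6 + V×3 = (2,710+V)×7.8
80,216 + 3V = 21,138 + 7.8V
59,078 = 4.8V
V = 12,307.92 m³

12300 m³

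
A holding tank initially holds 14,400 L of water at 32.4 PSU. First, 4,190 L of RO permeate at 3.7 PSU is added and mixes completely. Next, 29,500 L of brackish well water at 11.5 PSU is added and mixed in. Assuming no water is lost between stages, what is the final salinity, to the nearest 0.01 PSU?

17.08 PSU

Conserving salt mass:
Initial salt = 14,400×32.4 = 466,560
After stage 1: salt = 466,560 + 4,190×3.7 = 482,063; volume = 18,590 L; S = 25.931 PSU
After stage 2: salt = 482,063 + 29,500×11.5 = 821,313; volume = 48,090 L
S = 821,313 / 48,090 = 17.0787 PSU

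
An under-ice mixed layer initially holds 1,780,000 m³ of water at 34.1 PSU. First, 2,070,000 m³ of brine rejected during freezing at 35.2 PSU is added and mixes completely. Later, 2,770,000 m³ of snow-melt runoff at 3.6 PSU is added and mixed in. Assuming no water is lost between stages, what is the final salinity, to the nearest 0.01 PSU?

21.68 PSU

Total salt / total volume:
Initial salt = 1,780,000×34.1 = 60,698,000
After stage 1: salt = 60,698,000 + 2,070,000×35.2 = 133,562,000; volume = 3,850,000 m³; S = 34.691 PSU
After stage 2: salt = 133,562,000 + 2,770,000×3.6 = 143,534,000; volume = 6,620,000 m³
S = 143,534,000 / 6,620,000 = 21.6819 PSU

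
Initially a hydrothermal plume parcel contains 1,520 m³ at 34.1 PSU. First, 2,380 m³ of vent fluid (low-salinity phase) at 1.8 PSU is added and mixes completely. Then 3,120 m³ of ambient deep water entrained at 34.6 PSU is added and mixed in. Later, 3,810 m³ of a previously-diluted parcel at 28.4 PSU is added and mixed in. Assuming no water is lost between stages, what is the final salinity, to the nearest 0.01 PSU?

Total salt / total volume:
Initial salt = 1,520×34.1 = 51,832
After stage 1: salt = 51,832 + 2,380×1.8 = 56,116; volume = 3,900 m³; S = 14.389 PSU
After stage 2: salt = 56,116 + 3,120×34.6 = 164,068; volume = 7,020 m³; S = 23.372 PSU
After stage 3: salt = 164,068 + 3,810×28.4 = 272,272; volume = 10,830 m³
S = 272,272 / 10,830 = 25.1405 PSU

25.14 PSU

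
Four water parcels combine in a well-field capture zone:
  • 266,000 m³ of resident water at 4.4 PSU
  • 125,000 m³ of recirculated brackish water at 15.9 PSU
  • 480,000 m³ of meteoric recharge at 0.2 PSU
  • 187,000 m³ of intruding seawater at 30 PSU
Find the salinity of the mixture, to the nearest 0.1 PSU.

Mass of salt is conserved:
salt = 266,000×4.4 + 125,000×15.9 + 480,000×0.2 + 187,000×30 = 1,170,400 + 1,987,500 + 96,000 + 5,610,000 = 8,863,900
volume = 266,000 + 125,000 + 480,000 + 187,000 = 1,058,000 m³
S = 8,863,900 / 1,058,000 = 8.378 PSU

8.4 PSU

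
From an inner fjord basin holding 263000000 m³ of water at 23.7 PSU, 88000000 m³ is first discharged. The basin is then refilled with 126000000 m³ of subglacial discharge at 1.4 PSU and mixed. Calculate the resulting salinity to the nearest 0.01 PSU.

Remaining after removal: 175,000,000 m³ at 23.7 PSU (salt = 4,147,500,000)
After addition: salt = 4,147,500,000 + 126,000,000×1.4 = 4,323,900,000; volume = 301,000,000 m³
S = 4,323,900,000 / 301,000,000 = 14.3651 PSU

14.37 PSU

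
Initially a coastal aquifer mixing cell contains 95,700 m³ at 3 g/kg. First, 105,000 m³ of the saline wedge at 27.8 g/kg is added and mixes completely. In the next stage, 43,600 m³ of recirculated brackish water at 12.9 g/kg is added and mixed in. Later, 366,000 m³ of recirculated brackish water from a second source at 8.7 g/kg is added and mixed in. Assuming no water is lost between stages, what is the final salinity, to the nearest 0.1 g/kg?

By conservation of dissolved salt,
Initial salt = 95,700×3 = 287,100
After stage 1: salt = 287,100 + 105,000×27.8 = 3,206,100; volume = 200,700 m³; S = 15.975 g/kg
After stage 2: salt = 3,206,100 + 43,600×12.9 = 3,768,540; volume = 244,300 m³; S = 15.426 g/kg
After stage 3: salt = 3,768,540 + 366,000×8.7 = 6,952,740; volume = 610,300 m³
S = 6,952,740 / 610,300 = 11.3923 g/kg

11.4 g/kg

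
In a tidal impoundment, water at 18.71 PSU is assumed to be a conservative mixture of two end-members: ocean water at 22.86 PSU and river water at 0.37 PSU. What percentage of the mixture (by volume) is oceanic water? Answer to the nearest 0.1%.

Let g be the oceanic fraction. Salt balance per unit volume:
g×22.86 + (1−g)×0.37 = 18.71
g = (18.71 − 0.37) / (22.86 − 0.37) = 18.34/22.49 = 0.8155

81.5%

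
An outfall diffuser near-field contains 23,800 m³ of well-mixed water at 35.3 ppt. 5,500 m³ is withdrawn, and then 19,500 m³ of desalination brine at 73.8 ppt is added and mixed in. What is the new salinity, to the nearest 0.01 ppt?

55.16 ppt

Remaining after removal: 18,300 m³ at 35.3 ppt (salt = 645,990)
After addition: salt = 645,990 + 19,500×73.8 = 2,085,090; volume = 37,800 m³
S = 2,085,090 / 37,800 = 55.1611 ppt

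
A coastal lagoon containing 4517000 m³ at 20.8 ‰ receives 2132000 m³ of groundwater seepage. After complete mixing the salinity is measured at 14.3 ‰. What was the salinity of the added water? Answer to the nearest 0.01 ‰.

0.53 ‰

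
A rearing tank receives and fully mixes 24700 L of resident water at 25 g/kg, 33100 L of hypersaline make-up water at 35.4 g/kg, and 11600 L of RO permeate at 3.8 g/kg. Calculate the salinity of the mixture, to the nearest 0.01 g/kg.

By conservation of dissolved salt,
salt = 24,700×25 + 33,100×35.4 + 11,600×3.8 = 617,500 + 1,171,740 + 44,080 = 1,833,320
volume = 24,700 + 33,100 + 11,600 = 69,400 L
S = 1,833,320 / 69,400 = 26.4167 g/kg

26.42 g/kg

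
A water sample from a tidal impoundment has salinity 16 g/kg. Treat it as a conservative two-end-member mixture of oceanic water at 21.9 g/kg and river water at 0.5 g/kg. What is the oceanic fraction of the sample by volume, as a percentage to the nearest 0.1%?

Let g be the oceanic fraction. Salt balance per unit volume:
g×21.9 + (1−g)×0.5 = 16
g = (16 − 0.5) / (21.9 − 0.5) = 15.5/21.4 = 0.7243

72.4%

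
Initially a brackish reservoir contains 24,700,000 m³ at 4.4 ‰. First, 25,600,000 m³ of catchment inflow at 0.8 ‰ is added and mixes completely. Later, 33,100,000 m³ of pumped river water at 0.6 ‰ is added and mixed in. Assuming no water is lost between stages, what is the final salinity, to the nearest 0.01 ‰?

1.79 ‰

Weighted by volume,
Initial salt = 24,700,000×4.4 = 108,680,000
After stage 1: salt = 108,680,000 + 25,600,000×0.8 = 129,160,000; volume = 50,300,000 m³; S = 2.568 ‰
After stage 2: salt = 129,160,000 + 33,100,000×0.6 = 149,020,000; volume = 83,400,000 m³
S = 149,020,000 / 83,400,000 = 1.7868 ‰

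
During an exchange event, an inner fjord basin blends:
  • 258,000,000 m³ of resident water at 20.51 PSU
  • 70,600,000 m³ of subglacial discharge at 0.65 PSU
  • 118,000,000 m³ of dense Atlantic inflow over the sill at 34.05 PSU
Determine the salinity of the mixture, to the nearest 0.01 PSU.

Conserving salt mass:
salt = 258,000,000×20.51 + 70,600,000×0.65 + 118,000,000×34.05 = 5,291,580,000 + 45,890,000 + 4,017,900,000 = 9,355,370,000
volume = 258,000,000 + 70,600,000 + 118,000,000 = 446,600,000 m³
S = 9,355,370,000 / 446,600,000 = 20.948 PSU

20.95 PSU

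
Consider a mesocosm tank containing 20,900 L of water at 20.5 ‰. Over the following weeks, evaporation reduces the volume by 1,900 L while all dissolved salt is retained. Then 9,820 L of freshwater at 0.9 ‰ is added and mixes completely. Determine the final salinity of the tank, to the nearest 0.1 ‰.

15.2 ‰

After evaporation: salt = 20,900×20.5 = 428,450; volume = 20,900 − 1,900 = 19,000 L
After mixing: salt = 428,450 + 9,820×0.9 = 437,288; volume = 19,000 + 9,820 = 28,820 L
S = 437,288 / 28,820 = 15.1731 ‰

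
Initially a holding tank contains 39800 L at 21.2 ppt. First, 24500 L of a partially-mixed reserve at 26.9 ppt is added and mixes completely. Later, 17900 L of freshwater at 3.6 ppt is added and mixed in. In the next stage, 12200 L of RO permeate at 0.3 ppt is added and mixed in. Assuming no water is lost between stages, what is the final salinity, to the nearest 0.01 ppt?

16.64 ppt

Total salt / total volume:
Initial salt = 39,800×21.2 = 843,760
After stage 1: salt = 843,760 + 24,500×26.9 = 1,502,810; volume = 64,300 L; S = 23.372 ppt
After stage 2: salt = 1,502,810 + 17,900×3.6 = 1,567,250; volume = 82,200 L; S = 19.066 ppt
After stage 3: salt = 1,567,250 + 12,200×0.3 = 1,570,910; volume = 94,400 L
S = 1,570,910 / 94,400 = 16.641 ppt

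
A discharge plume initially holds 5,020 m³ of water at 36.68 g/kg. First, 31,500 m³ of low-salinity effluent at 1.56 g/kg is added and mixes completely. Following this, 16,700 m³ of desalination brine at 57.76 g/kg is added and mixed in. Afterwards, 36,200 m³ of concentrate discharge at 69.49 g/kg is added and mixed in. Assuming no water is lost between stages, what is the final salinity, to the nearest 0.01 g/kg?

41.53 g/kg

Weighted by volume,
Initial salt = 5,020×36.68 = 184,133.6
After stage 1: salt = 184,133.6 + 31,500×1.56 = 233,273.6; volume = 36,520 m³; S = 6.388 g/kg
After stage 2: salt = 233,273.6 + 16,700×57.76 = 1,197,865.6; volume = 53,220 m³; S = 22.508 g/kg
After stage 3: salt = 1,197,865.6 + 36,200×69.49 = 3,713,403.6; volume = 89,420 m³
S = 3,713,403.6 / 89,420 = 41.5277 g/kg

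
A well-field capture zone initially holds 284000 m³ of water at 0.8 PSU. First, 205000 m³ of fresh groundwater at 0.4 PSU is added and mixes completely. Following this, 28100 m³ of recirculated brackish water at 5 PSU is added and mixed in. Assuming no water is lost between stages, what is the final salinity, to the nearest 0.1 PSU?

0.9 PSU

Weighted by volume,
Initial salt = 284,000×0.8 = 227,200
After stage 1: salt = 227,200 + 205,000×0.4 = 309,200; volume = 489,000 m³; S = 0.632 PSU
After stage 2: salt = 309,200 + 28,100×5 = 449,700; volume = 517,100 m³
S = 449,700 / 517,100 = 0.8697 PSU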